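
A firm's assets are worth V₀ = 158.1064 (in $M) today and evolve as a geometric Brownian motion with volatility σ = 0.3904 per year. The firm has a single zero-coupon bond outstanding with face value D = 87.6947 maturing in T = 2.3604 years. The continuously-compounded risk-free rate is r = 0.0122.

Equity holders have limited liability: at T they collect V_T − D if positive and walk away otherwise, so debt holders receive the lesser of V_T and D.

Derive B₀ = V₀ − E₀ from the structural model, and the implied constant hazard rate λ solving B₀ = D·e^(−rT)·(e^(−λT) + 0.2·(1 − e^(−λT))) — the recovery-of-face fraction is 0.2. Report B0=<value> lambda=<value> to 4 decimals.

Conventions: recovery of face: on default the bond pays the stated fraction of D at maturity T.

B0=79.8916 lambda=0.0344

With assets at 158.1064 and a single debt payment of 87.6947 at 2.3604 years:
d₁ = [ln(V₀/D) + (r + σ²/2)T] / (σ√T)
   = [ln(158.1064/87.6947) + (0.0122 + 0.5·0.3904²)·2.3604] / (0.3904·√2.3604)
   = [0.589407 + 0.208674] / 0.599795 = 1.330589
d₂ = d₁ − σ√T = 1.330589 − 0.599795 = 0.730795
N(d₁) = 0.908338,  N(d₂) = 0.767548,  e^(−rT) = 0.971614
E₀ = V₀·N(d₁) − D·e^(−rT)·N(d₂)
   = 158.1064·0.908338 − 87.6947·0.971614·0.767548 = 78.214843
B₀ = V₀ − E₀ = 158.1064 − 78.214843 = 79.891557
e^(−λT) = (B₀·e^(rT)/D − 0.2)/(1 − 0.2) = (79.8916·1.029216/87.6947 − 0.2)/0.8 = 0.92204453
λ = −ln(0.92204453)/2.3604 = 0.034385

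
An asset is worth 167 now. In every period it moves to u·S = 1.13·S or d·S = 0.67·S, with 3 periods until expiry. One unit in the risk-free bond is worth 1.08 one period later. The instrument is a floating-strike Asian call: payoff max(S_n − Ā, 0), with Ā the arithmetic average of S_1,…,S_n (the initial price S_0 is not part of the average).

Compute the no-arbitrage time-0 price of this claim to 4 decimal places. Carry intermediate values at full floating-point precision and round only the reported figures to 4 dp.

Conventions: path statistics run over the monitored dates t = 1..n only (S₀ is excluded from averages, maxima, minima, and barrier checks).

With p* = (R−d)/(u−d) = 0.8913, sum probability × payoff across the paths and divide by R^3.
Enumerate all 2^3 = 8 price paths (U = up ×1.13, D = down ×0.67); each path with k up-moves has probability p*^k·(1−p*)^(3−k).
DDD: Ā=79.0279, payoff=0.0000, prob=0.001284
UDD: Ā=133.2859, payoff=0.0000, prob=0.010531
DUD: Ā=107.6792, payoff=0.0000, prob=0.010531
UUD: Ā=181.6082, payoff=0.0000, prob=0.086350
DDU: Ā=90.5227, payoff=0.0000, prob=0.010531
UDU: Ā=152.6727, payoff=0.0000, prob=0.086350
DUU: Ā=127.0660, payoff=15.8063, prob=0.086350
UUU: Ā=214.3054, payoff=26.6584, prob=0.708073
Price = Σ prob·payoff / R^3 = 20.241000 / 1.259712 = 16.0680

price = 16.0680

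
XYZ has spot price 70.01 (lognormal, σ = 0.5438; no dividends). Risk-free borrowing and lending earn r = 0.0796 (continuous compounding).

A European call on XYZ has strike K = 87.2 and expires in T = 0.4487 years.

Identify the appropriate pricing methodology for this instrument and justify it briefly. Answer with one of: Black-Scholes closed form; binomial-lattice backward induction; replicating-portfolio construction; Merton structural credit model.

framework: Black-Scholes closed form

Key observation: the strike-87.2 call on XYZ is European-exercise on a continuously-modelled lognormal underlying, so its value is a single closed-form evaluation.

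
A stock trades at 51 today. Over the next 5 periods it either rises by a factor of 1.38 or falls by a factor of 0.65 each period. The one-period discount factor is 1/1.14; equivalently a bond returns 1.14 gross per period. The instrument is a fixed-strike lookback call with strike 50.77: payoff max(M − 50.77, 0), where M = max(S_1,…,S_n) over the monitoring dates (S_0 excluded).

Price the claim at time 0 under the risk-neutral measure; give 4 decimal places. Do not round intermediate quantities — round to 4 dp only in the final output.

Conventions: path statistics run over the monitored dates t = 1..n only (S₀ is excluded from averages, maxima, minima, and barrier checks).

price = 35.5846

With p* = (R−d)/(u−d) = 0.6712, sum probability × payoff across the paths and divide by R^5.
Enumerate all 2^5 = 32 price paths (U = up ×1.38, D = down ×0.65); each path with k up-moves has probability p*^k·(1−p*)^(5−k).
DDDDD: M=33.1500, payoff=0.0000, prob=0.003841
UDDDD: M=70.3800, payoff=19.6100, prob=0.007842
DUDDD: M=45.7470, payoff=0.0000, prob=0.007842
UUDDD: M=97.1244, payoff=46.3544, prob=0.016011
DDUDD: M=33.1500, payoff=0.0000, prob=0.007842
UDUDD: M=70.3800, payoff=19.6100, prob=0.016011
DUUDD: M=63.1309, payoff=12.3609, prob=0.016011
UUUDD: M=134.0317, payoff=83.2617, prob=0.032689
DDDUD: M=33.1500, payoff=0.0000, prob=0.007842
UDDUD: M=70.3800, payoff=19.6100, prob=0.016011
DUDUD: M=45.7470, payoff=0.0000, prob=0.016011
UUDUD: M=97.1244, payoff=46.3544, prob=0.032689
DDUUD: M=41.0351, payoff=0.0000, prob=0.016011
UDUUD: M=87.1206, payoff=36.3506, prob=0.032689
DUUUD: M=87.1206, payoff=36.3506, prob=0.032689
UUUUD: M=184.9637, payoff=134.1937, prob=0.066739
DDDDU: M=33.1500, payoff=0.0000, prob=0.007842
UDDDU: M=70.3800, payoff=19.6100, prob=0.016011
DUDDU: M=45.7470, payoff=0.0000, prob=0.016011
UUDDU: M=97.1244, payoff=46.3544, prob=0.032689
DDUDU: M=33.1500, payoff=0.0000, prob=0.016011
UDUDU: M=70.3800, payoff=19.6100, prob=0.032689
DUUDU: M=63.1309, payoff=12.3609, prob=0.032689
UUUDU: M=134.0317, payoff=83.2617, prob=0.066739
DDDUU: M=33.1500, payoff=0.0000, prob=0.016011
UDDUU: M=70.3800, payoff=19.6100, prob=0.032689
DUDUU: M=56.6284, payoff=5.8584, prob=0.032689
UUDUU: M=120.2264, payoff=69.4564, prob=0.066739
DDUUU: M=56.6284, payoff=5.8584, prob=0.032689
UDUUU: M=120.2264, payoff=69.4564, prob=0.066739
DUUUU: M=120.2264, payoff=69.4564, prob=0.066739
UUUUU: M=255.2499, payoff=204.4799, prob=0.136259
Price = Σ prob·payoff / R^5 = 68.515108 / 1.925415 = 35.5846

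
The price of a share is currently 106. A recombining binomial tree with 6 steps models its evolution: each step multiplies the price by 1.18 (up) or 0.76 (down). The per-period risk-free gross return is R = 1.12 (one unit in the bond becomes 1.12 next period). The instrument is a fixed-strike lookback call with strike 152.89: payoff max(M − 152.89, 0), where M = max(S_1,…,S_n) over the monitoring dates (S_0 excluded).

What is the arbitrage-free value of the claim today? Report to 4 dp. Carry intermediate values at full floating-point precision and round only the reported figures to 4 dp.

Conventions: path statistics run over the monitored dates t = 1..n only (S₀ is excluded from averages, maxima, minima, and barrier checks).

price = 36.3507

Risk-neutral up-probability p* = (R−d)/(u−d) = (1.12−0.76)/(1.18−0.76) = 0.8571; the claim prices as the p*-weighted sum of path payoffs discounted by R^6.
Enumerate all 2^6 = 64 price paths (U = up ×1.18, D = down ×0.76); each path with k up-moves has probability p*^k·(1−p*)^(6−k).
DDDDDD: M=80.5600, payoff=0.0000, prob=0.000008
UDDDDD: M=125.0800, payoff=0.0000, prob=0.000051
DUDDDD: M=95.0608, payoff=0.0000, prob=0.000051
UUDDDD: M=147.5944, payoff=0.0000, prob=0.000306
DDUDDD: M=80.5600, payoff=0.0000, prob=0.000051
UDUDDD: M=125.0800, payoff=0.0000, prob=0.000306
DUUDDD: M=112.1717, payoff=0.0000, prob=0.000306
UUUDDD: M=174.1614, payoff=21.2714, prob=0.001836
DDDUDD: M=80.5600, payoff=0.0000, prob=0.000051
UDDUDD: M=125.0800, payoff=0.0000, prob=0.000306
DUDUDD: M=95.0608, payoff=0.0000, prob=0.000306
UUDUDD: M=147.5944, payoff=0.0000, prob=0.001836
DDUUDD: M=85.2505, payoff=0.0000, prob=0.000306
UDUUDD: M=132.3627, payoff=0.0000, prob=0.001836
DUUUDD: M=132.3627, payoff=0.0000, prob=0.001836
UUUUDD: M=205.5104, payoff=52.6204, prob=0.011016
DDDDUD: M=80.5600, payoff=0.0000, prob=0.000051
UDDDUD: M=125.0800, payoff=0.0000, prob=0.000306
DUDDUD: M=95.0608, payoff=0.0000, prob=0.000306
UUDDUD: M=147.5944, payoff=0.0000, prob=0.001836
DDUDUD: M=80.5600, payoff=0.0000, prob=0.000306
UDUDUD: M=125.0800, payoff=0.0000, prob=0.001836
DUUDUD: M=112.1717, payoff=0.0000, prob=0.001836
UUUDUD: M=174.1614, payoff=21.2714, prob=0.011016
DDDUUD: M=80.5600, payoff=0.0000, prob=0.000306
UDDUUD: M=125.0800, payoff=0.0000, prob=0.001836
DUDUUD: M=100.5956, payoff=0.0000, prob=0.001836
UUDUUD: M=156.1879, payoff=3.2979, prob=0.011016
DDUUUD: M=100.5956, payoff=0.0000, prob=0.001836
UDUUUD: M=156.1879, payoff=3.2979, prob=0.011016
DUUUUD: M=156.1879, payoff=3.2979, prob=0.011016
UUUUUD: M=242.5023, payoff=89.6123, prob=0.066095
DDDDDU: M=80.5600, payoff=0.0000, prob=0.000051
UDDDDU: M=125.0800, payoff=0.0000, prob=0.000306
DUDDDU: M=95.0608, payoff=0.0000, prob=0.000306
UUDDDU: M=147.5944, payoff=0.0000, prob=0.001836
DDUDDU: M=80.5600, payoff=0.0000, prob=0.000306
UDUDDU: M=125.0800, payoff=0.0000, prob=0.001836
DUUDDU: M=112.1717, payoff=0.0000, prob=0.001836
UUUDDU: M=174.1614, payoff=21.2714, prob=0.011016
DDDUDU: M=80.5600, payoff=0.0000, prob=0.000306
UDDUDU: M=125.0800, payoff=0.0000, prob=0.001836
DUDUDU: M=95.0608, payoff=0.0000, prob=0.001836
UUDUDU: M=147.5944, payoff=0.0000, prob=0.011016
DDUUDU: M=85.2505, payoff=0.0000, prob=0.001836
UDUUDU: M=132.3627, payoff=0.0000, prob=0.011016
DUUUDU: M=132.3627, payoff=0.0000, prob=0.011016
UUUUDU: M=205.5104, payoff=52.6204, prob=0.066095
DDDDUU: M=80.5600, payoff=0.0000, prob=0.000306
UDDDUU: M=125.0800, payoff=0.0000, prob=0.001836
DUDDUU: M=95.0608, payoff=0.0000, prob=0.001836
UUDDUU: M=147.5944, payoff=0.0000, prob=0.011016
DDUDUU: M=80.5600, payoff=0.0000, prob=0.001836
UDUDUU: M=125.0800, payoff=0.0000, prob=0.011016
DUUDUU: M=118.7028, payoff=0.0000, prob=0.011016
UUUDUU: M=184.3018, payoff=31.4118, prob=0.066095
DDDUUU: M=80.5600, payoff=0.0000, prob=0.001836
UDDUUU: M=125.0800, payoff=0.0000, prob=0.011016
DUDUUU: M=118.7028, payoff=0.0000, prob=0.011016
UUDUUU: M=184.3018, payoff=31.4118, prob=0.066095
DDUUUU: M=118.7028, payoff=0.0000, prob=0.011016
UDUUUU: M=184.3018, payoff=31.4118, prob=0.066095
DUUUUU: M=184.3018, payoff=31.4118, prob=0.066095
UUUUUU: M=286.1527, payoff=133.2627, prob=0.396569
Price = Σ prob·payoff / R^6 = 71.749768 / 1.973823 = 36.3507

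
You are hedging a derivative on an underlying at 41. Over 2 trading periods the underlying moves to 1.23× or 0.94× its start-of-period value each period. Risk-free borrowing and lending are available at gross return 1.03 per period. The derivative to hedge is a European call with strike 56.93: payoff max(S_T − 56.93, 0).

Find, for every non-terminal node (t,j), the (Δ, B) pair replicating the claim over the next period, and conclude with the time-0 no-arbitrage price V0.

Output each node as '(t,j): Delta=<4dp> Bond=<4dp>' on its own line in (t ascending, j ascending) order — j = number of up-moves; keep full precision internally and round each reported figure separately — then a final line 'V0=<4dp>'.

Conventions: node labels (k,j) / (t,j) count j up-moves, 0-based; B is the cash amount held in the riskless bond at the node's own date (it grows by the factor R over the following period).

Under the risk-neutral measure, an up-move has probability p* = (R−d)/(u−d) = 0.3103 and values discount at R = 1.03.
Terminal payoffs: V(2,0)=0.0000, V(2,1)=0.0000, V(2,2)=5.0989
Node (1,0) S=38.5400: V=(p*·0.0000+(1−p*)·0.0000)/1.03=0.0000; Δ=(0.0000−0.0000)/(47.4042−36.2276)=0.0000; B=V−Δ·S=0.0000
Node (1,1) S=50.4300: V=(p*·5.0989+(1−p*)·0.0000)/1.03=1.5363; Δ=(5.0989−0.0000)/(62.0289−47.4042)=0.3486; B=V−Δ·S=-16.0461
Node (0,0) S=41.0000: V=(p*·1.5363+(1−p*)·0.0000)/1.03=0.4629; Δ=(1.5363−0.0000)/(50.4300−38.5400)=0.1292; B=V−Δ·S=-4.8348
As a check, the time-0 holding Δ(0,0)·S0 + B(0,0) comes to 0.4629 — exactly V0.

(0,0): Delta=0.1292 Bond=-4.8348
(1,0): Delta=0.0000 Bond=0.0000
(1,1): Delta=0.3486 Bond=-16.0461
V0=0.4629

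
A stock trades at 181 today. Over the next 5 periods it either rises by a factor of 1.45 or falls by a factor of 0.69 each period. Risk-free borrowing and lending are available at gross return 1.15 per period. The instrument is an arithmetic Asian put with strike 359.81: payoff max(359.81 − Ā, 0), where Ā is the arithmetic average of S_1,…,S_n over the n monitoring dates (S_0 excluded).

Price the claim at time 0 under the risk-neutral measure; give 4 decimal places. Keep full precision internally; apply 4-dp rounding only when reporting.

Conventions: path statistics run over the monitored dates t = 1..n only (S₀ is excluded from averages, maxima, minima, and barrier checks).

Under the martingale measure an up-move has probability p* = 0.6053; value the claim as the probability-weighted average of per-path payoffs, discounted 5 periods at R = 1.15.
Enumerate all 2^5 = 32 price paths (U = up ×1.45, D = down ×0.69); each path with k up-moves has probability p*^k·(1−p*)^(5−k).
DDDDD: Ā=67.9721, payoff=291.8379, prob=0.009584
UDDDD: Ā=142.8400, payoff=216.9700, prob=0.014695
DUDDD: Ā=115.3280, payoff=244.4820, prob=0.014695
UUDDD: Ā=242.3559, payoff=117.4541, prob=0.022533
DDUDD: Ā=96.3447, payoff=263.4653, prob=0.014695
UDUDD: Ā=202.4635, payoff=157.3465, prob=0.022533
DUUDD: Ā=174.9515, payoff=184.8585, prob=0.022533
UUUDD: Ā=367.6518, payoff=0.0000, prob=0.034550
DDDUD: Ā=83.2463, payoff=276.5637, prob=0.014695
UDDUD: Ā=174.9378, payoff=184.8722, prob=0.022533
DUDUD: Ā=147.4258, payoff=212.3842, prob=0.022533
UUDUD: Ā=309.8078, payoff=50.0022, prob=0.034550
DDUUD: Ā=128.4425, payoff=231.3675, prob=0.022533
UDUUD: Ā=269.9154, payoff=89.8946, prob=0.034550
DUUUD: Ā=242.4034, payoff=117.4066, prob=0.034550
UUUUD: Ā=509.3985, payoff=0.0000, prob=0.052977
DDDDU: Ā=74.2083, payoff=285.6017, prob=0.014695
UDDDU: Ā=155.9450, payoff=203.8650, prob=0.022533
DUDDU: Ā=128.4330, payoff=231.3770, prob=0.022533
UUDDU: Ā=269.8955, payoff=89.9145, prob=0.034550
DDUDU: Ā=109.4497, payoff=250.3603, prob=0.022533
UDUDU: Ā=230.0031, payoff=129.8069, prob=0.034550
DUUDU: Ā=202.4911, payoff=157.3189, prob=0.034550
UUUDU: Ā=425.5247, payoff=0.0000, prob=0.052977
DDDUU: Ā=96.3513, payoff=263.4587, prob=0.022533
UDDUU: Ā=202.4773, payoff=157.3327, prob=0.034550
DUDUU: Ā=174.9653, payoff=184.8447, prob=0.034550
UUDUU: Ā=367.6807, payoff=0.0000, prob=0.052977
DDUUU: Ā=155.9820, payoff=203.8280, prob=0.034550
UDUUU: Ā=327.7883, payoff=32.0217, prob=0.052977
DUUUU: Ā=300.2763, payoff=59.5337, prob=0.052977
UUUUU: Ā=631.0154, payoff=0.0000, prob=0.081231
Price = Σ prob·payoff / R^5 = 113.248866 / 2.011357 = 56.3047

price = 56.3047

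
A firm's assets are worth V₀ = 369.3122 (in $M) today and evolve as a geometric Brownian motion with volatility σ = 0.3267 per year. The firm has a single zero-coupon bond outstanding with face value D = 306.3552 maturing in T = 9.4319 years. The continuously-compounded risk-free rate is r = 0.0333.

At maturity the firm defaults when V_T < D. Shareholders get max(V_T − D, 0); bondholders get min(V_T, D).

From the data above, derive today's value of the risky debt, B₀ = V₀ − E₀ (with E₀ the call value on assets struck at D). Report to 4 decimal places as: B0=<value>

B0=170.1849

Apply the equity-as-call identities (strike 306.3552, horizon 9.4319 years):
d₁ = [ln(V₀/D) + (r + σ²/2)T] / (σ√T)
   = [ln(369.3122/306.3552) + (0.0333 + 0.5·0.3267²)·9.4319] / (0.3267·√9.4319)
   = [0.186897 + 0.817429] / 1.003341 = 1.000982
d₂ = d₁ − σ√T = 1.000982 − 1.003341 = -0.002360
N(d₁) = 0.841582,  N(d₂) = 0.499059,  e^(−rT) = 0.730459
E₀ = V₀·N(d₁) − D·e^(−rT)·N(d₂)
   = 369.3122·0.841582 − 306.3552·0.730459·0.499059 = 199.127279
B₀ = V₀ − E₀ = 369.3122 − 199.127279 = 170.184921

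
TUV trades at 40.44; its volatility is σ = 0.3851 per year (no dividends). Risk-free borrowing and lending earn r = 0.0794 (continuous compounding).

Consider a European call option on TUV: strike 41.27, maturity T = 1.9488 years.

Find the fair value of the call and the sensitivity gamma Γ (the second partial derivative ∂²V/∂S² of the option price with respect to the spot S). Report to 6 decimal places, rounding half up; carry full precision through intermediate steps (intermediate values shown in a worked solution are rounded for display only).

price = 10.817426
Γ = 0.016039

σ√T = 0.3851·√1.9488 = 0.537597
d₁ = (ln(S/K) + (r+σ²/2)T) / (σ√T) = (ln(40.44/41.27) + (0.0794+0.3851²/2)·1.9488) / 0.537597 = (-0.020316 + 0.299240) / 0.537597 = 0.518834
d₂ = d₁ − σ√T = 0.518834 − 0.537597 = -0.018763
e^{−rT} = 0.856642
N(d₁) = 0.698062,  N(d₂) = 0.492515
Call price V = S·N(d₁) − K·e^{−rT}·N(d₂) = 28.229616 − 17.412190 = 10.817426
φ(d₁) = (1/√(2π))·e^{−d₁²/2} = 0.348704
Γ = φ(d₁) / (S·σ·√T) = 0.016039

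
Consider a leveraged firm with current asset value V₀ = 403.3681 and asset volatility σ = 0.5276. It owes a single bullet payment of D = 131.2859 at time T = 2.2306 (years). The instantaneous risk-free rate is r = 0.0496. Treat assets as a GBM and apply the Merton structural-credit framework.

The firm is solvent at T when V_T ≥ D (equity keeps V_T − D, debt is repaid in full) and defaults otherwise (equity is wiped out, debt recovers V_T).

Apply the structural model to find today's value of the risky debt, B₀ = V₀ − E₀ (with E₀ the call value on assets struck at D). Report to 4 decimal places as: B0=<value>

B0=113.4446

Equity is a call on the firm's assets struck at D = 131.2859:
d₁ = [ln(V₀/D) + (r + σ²/2)T] / (σ√T)
   = [ln(403.3681/131.2859) + (0.0496 + 0.5·0.5276²)·2.2306] / (0.5276·√2.2306)
   = [1.122472 + 0.421095] / 0.787981 = 1.958889
d₂ = d₁ − σ√T = 1.958889 − 0.787981 = 1.170908
N(d₁) = 0.974937,  N(d₂) = 0.879182,  e^(−rT) = 0.895263
E₀ = V₀·N(d₁) − D·e^(−rT)·N(d₂)
   = 403.3681·0.974937 − 131.2859·0.895263·0.879182 = 289.923495
B₀ = V₀ − E₀ = 403.3681 − 289.923495 = 113.444605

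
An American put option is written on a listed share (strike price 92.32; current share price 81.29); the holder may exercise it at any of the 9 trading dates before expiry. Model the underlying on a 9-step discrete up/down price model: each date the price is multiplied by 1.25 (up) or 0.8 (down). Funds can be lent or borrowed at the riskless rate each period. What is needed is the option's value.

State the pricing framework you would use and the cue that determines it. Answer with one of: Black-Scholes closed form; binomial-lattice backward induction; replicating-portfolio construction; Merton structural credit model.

framework: binomial-lattice backward induction

Key observation: the exercise right at every one of the 9 steps is what matters: each node needs max(92.32 − S, continuation), which only the stepwise tree valuation starting from spot 81.29 delivers.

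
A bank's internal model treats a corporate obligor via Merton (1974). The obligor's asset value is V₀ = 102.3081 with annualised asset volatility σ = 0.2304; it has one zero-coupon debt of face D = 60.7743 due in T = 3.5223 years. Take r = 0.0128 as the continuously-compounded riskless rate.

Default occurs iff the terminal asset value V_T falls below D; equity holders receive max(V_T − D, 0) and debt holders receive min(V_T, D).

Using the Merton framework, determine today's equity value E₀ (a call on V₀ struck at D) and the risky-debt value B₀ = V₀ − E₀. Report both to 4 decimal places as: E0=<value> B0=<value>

With assets at 102.3081 and a single debt payment of 60.7743 at 3.5223 years:
d₁ = [ln(V₀/D) + (r + σ²/2)T] / (σ√T)
   = [ln(102.3081/60.7743) + (0.0128 + 0.5·0.2304²)·3.5223] / (0.2304·√3.5223)
   = [0.520822 + 0.138575] / 0.432410 = 1.524934
d₂ = d₁ − σ√T = 1.524934 − 0.432410 = 1.092524
N(d₁) = 0.936362,  N(d₂) = 0.862699,  e^(−rT) = 0.955916
E₀ = V₀·N(d₁) − D·e^(−rT)·N(d₂)
   = 102.3081·0.936362 − 60.7743·0.955916·0.862699 = 45.678867
B₀ = V₀ − E₀ = 102.3081 − 45.678867 = 56.629233

E0=45.6789 B0=56.6292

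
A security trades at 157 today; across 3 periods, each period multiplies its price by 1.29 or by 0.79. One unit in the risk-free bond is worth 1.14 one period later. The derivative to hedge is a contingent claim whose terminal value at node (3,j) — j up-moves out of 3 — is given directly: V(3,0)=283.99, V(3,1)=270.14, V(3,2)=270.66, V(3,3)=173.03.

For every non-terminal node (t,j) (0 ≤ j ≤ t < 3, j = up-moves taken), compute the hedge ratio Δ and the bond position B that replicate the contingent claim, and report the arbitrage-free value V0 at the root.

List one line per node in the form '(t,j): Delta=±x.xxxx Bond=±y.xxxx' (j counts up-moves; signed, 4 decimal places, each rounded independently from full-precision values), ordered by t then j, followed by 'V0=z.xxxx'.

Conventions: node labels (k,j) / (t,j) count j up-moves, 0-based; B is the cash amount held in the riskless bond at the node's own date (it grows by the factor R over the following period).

Risk-neutral probability p* = (R−d)/(u−d) = (1.14−0.79)/(1.29−0.79) = 0.7000.
Terminal payoffs: V(3,0)=283.9900, V(3,1)=270.1400, V(3,2)=270.6600, V(3,3)=173.0300
Node (2,0) S=97.9837: V=(p*·270.1400+(1−p*)·283.9900)/1.14=240.6096; Δ=(270.1400−283.9900)/(126.3990−77.4071)=-0.2827; B=V−Δ·S=268.3096
Node (2,1) S=159.9987: V=(p*·270.6600+(1−p*)·270.1400)/1.14=237.2842; Δ=(270.6600−270.1400)/(206.3983−126.3990)=0.0065; B=V−Δ·S=236.2442
Node (2,2) S=261.2637: V=(p*·173.0300+(1−p*)·270.6600)/1.14=177.4728; Δ=(173.0300−270.6600)/(337.0302−206.3983)=-0.7474; B=V−Δ·S=372.7328
Node (1,0) S=124.0300: V=(p*·237.2842+(1−p*)·240.6096)/1.14=209.0192; Δ=(237.2842−240.6096)/(159.9987−97.9837)=-0.0536; B=V−Δ·S=215.6700
Node (1,1) S=202.5300: V=(p*·177.4728+(1−p*)·237.2842)/1.14=171.4177; Δ=(177.4728−237.2842)/(261.2637−159.9987)=-0.5906; B=V−Δ·S=291.0406
Node (0,0) S=157.0000: V=(p*·171.4177+(1−p*)·209.0192)/1.14=160.2616; Δ=(171.4177−209.0192)/(202.5300−124.0300)=-0.4790; B=V−Δ·S=235.4644
Verification: the root portfolio costs Δ(0,0)·S0 + B(0,0) = 160.2616, matching V0.

(0,0): Delta=-0.4790 Bond=235.4644
(1,0): Delta=-0.0536 Bond=215.6700
(1,1): Delta=-0.5906 Bond=291.0406
(2,0): Delta=-0.2827 Bond=268.3096
(2,1): Delta=0.0065 Bond=236.2442
(2,2): Delta=-0.7474 Bond=372.7328
V0=160.2616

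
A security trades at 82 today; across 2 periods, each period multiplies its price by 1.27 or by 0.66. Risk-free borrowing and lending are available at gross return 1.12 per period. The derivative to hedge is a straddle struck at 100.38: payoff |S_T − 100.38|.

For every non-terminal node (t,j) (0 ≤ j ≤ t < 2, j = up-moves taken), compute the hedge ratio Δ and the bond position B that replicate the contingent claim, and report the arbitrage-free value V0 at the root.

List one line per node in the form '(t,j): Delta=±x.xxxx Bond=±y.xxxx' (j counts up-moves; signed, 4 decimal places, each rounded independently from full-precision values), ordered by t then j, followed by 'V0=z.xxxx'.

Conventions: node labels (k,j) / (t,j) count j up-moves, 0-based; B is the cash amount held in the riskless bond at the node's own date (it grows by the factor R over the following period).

(0,0): Delta=-0.1418 Bond=38.5532
(1,0): Delta=-1.0000 Bond=89.6250
(1,1): Delta=0.0036 Bond=28.0344
V0=26.9250

Under the risk-neutral measure, an up-move has probability p* = (R−d)/(u−d) = 0.7541 and values discount at R = 1.12.
Payoffs at expiry: V(2,0)=64.6608, V(2,1)=31.6476, V(2,2)=31.8778
Node (1,0) S=54.1200: V=(p*·31.6476+(1−p*)·64.6608)/1.12=35.5050; Δ=(31.6476−64.6608)/(68.7324−35.7192)=-1.0000; B=V−Δ·S=89.6250
Node (1,1) S=104.1400: V=(p*·31.8778+(1−p*)·31.6476)/1.12=28.4118; Δ=(31.8778−31.6476)/(132.2578−68.7324)=0.0036; B=V−Δ·S=28.0344
Node (0,0) S=82.0000: V=(p*·28.4118+(1−p*)·35.5050)/1.12=26.9250; Δ=(28.4118−35.5050)/(104.1400−54.1200)=-0.1418; B=V−Δ·S=38.5532
As a check, the time-0 holding Δ(0,0)·S0 + B(0,0) comes to 26.9250 — exactly V0.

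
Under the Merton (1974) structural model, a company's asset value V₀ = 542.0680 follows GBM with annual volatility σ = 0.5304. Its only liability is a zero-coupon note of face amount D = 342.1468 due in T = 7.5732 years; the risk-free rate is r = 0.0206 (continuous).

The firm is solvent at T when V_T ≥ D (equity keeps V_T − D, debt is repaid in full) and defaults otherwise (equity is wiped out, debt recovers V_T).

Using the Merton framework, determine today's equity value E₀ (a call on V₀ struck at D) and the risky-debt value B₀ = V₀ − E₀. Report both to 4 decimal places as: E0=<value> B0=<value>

E0=363.4978 B0=178.5702

Apply the equity-as-call identities (strike 342.1468, horizon 7.5732 years):
d₁ = [ln(V₀/D) + (r + σ²/2)T] / (σ√T)
   = [ln(542.0680/342.1468) + (0.0206 + 0.5·0.5304²)·7.5732] / (0.5304·√7.5732)
   = [0.460152 + 1.221270] / 1.459632 = 1.151949
d₂ = d₁ − σ√T = 1.151949 − 1.459632 = -0.307682
N(d₁) = 0.875329,  N(d₂) = 0.379162,  e^(−rT) = 0.855552
E₀ = V₀·N(d₁) − D·e^(−rT)·N(d₂)
   = 542.0680·0.875329 − 342.1468·0.855552·0.379162 = 363.497827
B₀ = V₀ − E₀ = 542.0680 − 363.497827 = 178.570173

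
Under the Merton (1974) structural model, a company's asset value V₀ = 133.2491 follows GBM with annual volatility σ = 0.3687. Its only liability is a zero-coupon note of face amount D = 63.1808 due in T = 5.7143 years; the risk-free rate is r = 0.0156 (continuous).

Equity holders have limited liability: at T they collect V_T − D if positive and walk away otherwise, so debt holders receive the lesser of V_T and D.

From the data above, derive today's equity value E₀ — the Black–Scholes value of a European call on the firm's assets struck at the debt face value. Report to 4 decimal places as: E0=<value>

With assets at 133.2491 and a single debt payment of 63.1808 at 5.7143 years:
d₁ = [ln(V₀/D) + (r + σ²/2)T] / (σ√T)
   = [ln(133.2491/63.1808) + (0.0156 + 0.5·0.3687²)·5.7143] / (0.3687·√5.7143)
   = [0.746220 + 0.477543] / 0.881363 = 1.388490
d₂ = d₁ − σ√T = 1.388490 − 0.881363 = 0.507127
N(d₁) = 0.917506,  N(d₂) = 0.693967,  e^(−rT) = 0.914715
E₀ = V₀·N(d₁) − D·e^(−rT)·N(d₂)
   = 133.2491·0.917506 − 63.1808·0.914715·0.693967 = 82.150819

E0=82.1508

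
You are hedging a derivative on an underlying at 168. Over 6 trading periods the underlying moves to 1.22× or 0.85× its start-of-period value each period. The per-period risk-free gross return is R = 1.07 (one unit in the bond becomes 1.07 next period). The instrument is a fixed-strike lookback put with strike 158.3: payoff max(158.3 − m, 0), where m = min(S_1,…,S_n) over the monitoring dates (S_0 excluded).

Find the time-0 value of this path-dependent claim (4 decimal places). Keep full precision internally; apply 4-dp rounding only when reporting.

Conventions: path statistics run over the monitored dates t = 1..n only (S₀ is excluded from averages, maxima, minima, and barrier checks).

With p* = (R−d)/(u−d) = 0.5946, sum probability × payoff across the paths and divide by R^6.
Enumerate all 2^6 = 64 price paths (U = up ×1.22, D = down ×0.85); each path with k up-moves has probability p*^k·(1−p*)^(6−k).
DDDDDD: m=63.3611, payoff=94.9389, prob=0.004440
UDDDDD: m=90.9418, payoff=67.3582, prob=0.006511
DUDDDD: m=90.9418, payoff=67.3582, prob=0.006511
UUDDDD: m=130.5283, payoff=27.7717, prob=0.009550
DDUDDD: m=90.9418, payoff=67.3582, prob=0.006511
UDUDDD: m=130.5283, payoff=27.7717, prob=0.009550
DUUDDD: m=130.5283, payoff=27.7717, prob=0.009550
UUUDDD: m=187.3465, payoff=0.0000, prob=0.014007
DDDUDD: m=90.9418, payoff=67.3582, prob=0.006511
UDDUDD: m=130.5283, payoff=27.7717, prob=0.009550
DUDUDD: m=130.5283, payoff=27.7717, prob=0.009550
UUDUDD: m=187.3465, payoff=0.0000, prob=0.014007
DDUUDD: m=121.3800, payoff=36.9200, prob=0.009550
UDUUDD: m=174.2160, payoff=0.0000, prob=0.014007
DUUUDD: m=142.8000, payoff=15.5000, prob=0.014007
UUUUDD: m=204.9600, payoff=0.0000, prob=0.020543
DDDDUD: m=87.6971, payoff=70.6030, prob=0.006511
UDDDUD: m=125.8711, payoff=32.4289, prob=0.009550
DUDDUD: m=125.8711, payoff=32.4289, prob=0.009550
UUDDUD: m=180.6620, payoff=0.0000, prob=0.014007
DDUDUD: m=121.3800, payoff=36.9200, prob=0.009550
UDUDUD: m=174.2160, payoff=0.0000, prob=0.014007
DUUDUD: m=142.8000, payoff=15.5000, prob=0.014007
UUUDUD: m=204.9600, payoff=0.0000, prob=0.020543
DDDUUD: m=103.1730, payoff=55.1270, prob=0.009550
UDDUUD: m=148.0836, payoff=10.2164, prob=0.014007
DUDUUD: m=142.8000, payoff=15.5000, prob=0.014007
UUDUUD: m=204.9600, payoff=0.0000, prob=0.020543
DDUUUD: m=121.3800, payoff=36.9200, prob=0.014007
UDUUUD: m=174.2160, payoff=0.0000, prob=0.020543
DUUUUD: m=142.8000, payoff=15.5000, prob=0.020543
UUUUUD: m=204.9600, payoff=0.0000, prob=0.030130
DDDDDU: m=74.5425, payoff=83.7575, prob=0.006511
UDDDDU: m=106.9904, payoff=51.3096, prob=0.009550
DUDDDU: m=106.9904, payoff=51.3096, prob=0.009550
UUDDDU: m=153.5627, payoff=4.7373, prob=0.014007
DDUDDU: m=106.9904, payoff=51.3096, prob=0.009550
UDUDDU: m=153.5627, payoff=4.7373, prob=0.014007
DUUDDU: m=142.8000, payoff=15.5000, prob=0.014007
UUUDDU: m=204.9600, payoff=0.0000, prob=0.020543
DDDUDU: m=103.1730, payoff=55.1270, prob=0.009550
UDDUDU: m=148.0836, payoff=10.2164, prob=0.014007
DUDUDU: m=142.8000, payoff=15.5000, prob=0.014007
UUDUDU: m=204.9600, payoff=0.0000, prob=0.020543
DDUUDU: m=121.3800, payoff=36.9200, prob=0.014007
UDUUDU: m=174.2160, payoff=0.0000, prob=0.020543
DUUUDU: m=142.8000, payoff=15.5000, prob=0.020543
UUUUDU: m=204.9600, payoff=0.0000, prob=0.030130
DDDDUU: m=87.6971, payoff=70.6030, prob=0.009550
UDDDUU: m=125.8711, payoff=32.4289, prob=0.014007
DUDDUU: m=125.8711, payoff=32.4289, prob=0.014007
UUDDUU: m=180.6620, payoff=0.0000, prob=0.020543
DDUDUU: m=121.3800, payoff=36.9200, prob=0.014007
UDUDUU: m=174.2160, payoff=0.0000, prob=0.020543
DUUDUU: m=142.8000, payoff=15.5000, prob=0.020543
UUUDUU: m=204.9600, payoff=0.0000, prob=0.030130
DDDUUU: m=103.1730, payoff=55.1270, prob=0.014007
UDDUUU: m=148.0836, payoff=10.2164, prob=0.020543
DUDUUU: m=142.8000, payoff=15.5000, prob=0.020543
UUDUUU: m=204.9600, payoff=0.0000, prob=0.030130
DDUUUU: m=121.3800, payoff=36.9200, prob=0.020543
UDUUUU: m=174.2160, payoff=0.0000, prob=0.030130
DUUUUU: m=142.8000, payoff=15.5000, prob=0.030130
UUUUUU: m=204.9600, payoff=0.0000, prob=0.044190
Price = Σ prob·payoff / R^6 = 16.474101 / 1.500730 = 10.9774

price = 10.9774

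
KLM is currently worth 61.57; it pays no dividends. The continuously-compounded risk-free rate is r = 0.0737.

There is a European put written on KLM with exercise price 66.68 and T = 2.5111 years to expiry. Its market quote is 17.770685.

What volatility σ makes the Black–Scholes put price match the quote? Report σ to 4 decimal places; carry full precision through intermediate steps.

sigma = 0.5802

At σ = 0.5802 the Black–Scholes value reproduces the quote:
σ√T = 0.5802·√2.5111 = 0.919411
d₁ = (ln(S/K) + (r+σ²/2)T) / (σ√T) = (ln(61.57/66.68) + (0.0737+0.5802²/2)·2.5111) / 0.919411 = (-0.079730 + 0.607726) / 0.919411 = 0.574276
d₂ = d₁ − σ√T = 0.574276 − 0.919411 = -0.345135
e^{−rT} = 0.831048
N(−d₁) = 0.282890,  N(−d₂) = 0.635003
V = K·e^{−rT}·N(−d₂) − S·N(−d₁) = 35.188246 − 17.417561 = 17.770685 (the observed quote) — the price is monotone increasing in volatility, hence this σ is the only solution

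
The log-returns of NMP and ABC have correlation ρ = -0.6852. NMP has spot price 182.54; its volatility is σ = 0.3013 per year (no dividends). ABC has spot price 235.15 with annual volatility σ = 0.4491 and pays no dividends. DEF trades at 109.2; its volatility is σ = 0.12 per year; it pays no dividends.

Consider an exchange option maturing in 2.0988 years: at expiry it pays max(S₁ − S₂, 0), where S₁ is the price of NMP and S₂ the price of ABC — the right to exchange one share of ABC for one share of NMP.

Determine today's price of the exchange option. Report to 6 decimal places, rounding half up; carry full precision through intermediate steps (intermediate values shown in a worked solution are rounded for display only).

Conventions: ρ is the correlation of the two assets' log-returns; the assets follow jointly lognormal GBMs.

σ_eff = √(σ₁² + σ₂² − 2ρσ₁σ₂) = √(0.3013² + 0.4491² − 2·-0.6852·0.3013·0.4491) = 0.691308
d₁ = (ln(S₁/S₂) + (q₂ − q₁ + σ_eff²/2)T) / (σ_eff√T) = (ln(182.54/235.15) + (0.0 − 0.0 + 0.238953)·2.0988) / 1.001514 = 0.247886
d₂ = d₁ − σ_eff√T = 0.247886 − 1.001514 = -0.753628
N(d₁) = 0.597889,  N(d₂) = 0.225536
V = S₁·e^{−q₁T}·N(d₁) − S₂·e^{−q₂T}·N(d₂) = 109.138572 − 53.034833 = 56.103739
Key observation: r never enters — measured in units of ABC, the claim is a call on S₁/S₂ struck at 1, so only the dividend yields and σ_eff matter.

exchange price = 56.103739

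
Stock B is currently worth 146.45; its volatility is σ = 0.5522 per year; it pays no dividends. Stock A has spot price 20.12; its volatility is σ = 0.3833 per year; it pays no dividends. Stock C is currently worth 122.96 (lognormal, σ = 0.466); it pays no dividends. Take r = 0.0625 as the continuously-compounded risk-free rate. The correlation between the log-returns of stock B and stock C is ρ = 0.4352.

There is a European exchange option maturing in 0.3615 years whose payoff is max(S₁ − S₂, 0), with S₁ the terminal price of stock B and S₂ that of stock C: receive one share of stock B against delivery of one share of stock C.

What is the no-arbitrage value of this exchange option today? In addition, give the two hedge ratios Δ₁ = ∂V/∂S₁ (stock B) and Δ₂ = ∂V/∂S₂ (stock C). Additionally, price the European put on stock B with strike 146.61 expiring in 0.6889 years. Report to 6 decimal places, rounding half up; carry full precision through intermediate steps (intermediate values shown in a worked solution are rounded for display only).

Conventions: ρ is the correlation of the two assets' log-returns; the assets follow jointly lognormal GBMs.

σ_eff = √(σ₁² + σ₂² − 2ρσ₁σ₂) = √(0.5522² + 0.466² − 2·0.4352·0.5522·0.466) = 0.545990
d₁ = (ln(S₁/S₂) + (q₂ − q₁ + σ_eff²/2)T) / (σ_eff√T) = (ln(146.45/122.96) + (0.0 − 0.0 + 0.149052)·0.3615) / 0.328276 = 0.696693
d₂ = d₁ − σ_eff√T = 0.696693 − 0.328276 = 0.368417
N(d₁) = 0.757003,  N(d₂) = 0.643719
V = S₁·e^{−q₁T}·N(d₁) − S₂·e^{−q₂T}·N(d₂) = 110.863027 − 79.151688 = 31.711340
Δ₁ = e^{−q₁T}·N(d₁) = 0.757003;  Δ₂ = −e^{−q₂T}·N(d₂) = -0.643719
[vanilla: stock B put K=146.61]
σ√T = 0.5522·√0.6889 = 0.458326
d₁ = (ln(S/K) + (r+σ²/2)T) / (σ√T) = (ln(146.45/146.61) + (0.0625+0.5522²/2)·0.6889) / 0.458326 = (-0.001092 + 0.148088) / 0.458326 = 0.320723
d₂ = d₁ − σ√T = 0.320723 − 0.458326 = -0.137603
e^{−rT} = 0.957858
N(−d₁) = 0.374210,  N(−d₂) = 0.554723
price = K·e^{−rT}·N(−d₂) − S·N(−d₁) = 77.900565 − 54.803078 = 23.097487

exchange price = 31.711340
Δ1 = 0.757003
Δ2 = -0.643719
price(stock B put K=146.61) = 23.097487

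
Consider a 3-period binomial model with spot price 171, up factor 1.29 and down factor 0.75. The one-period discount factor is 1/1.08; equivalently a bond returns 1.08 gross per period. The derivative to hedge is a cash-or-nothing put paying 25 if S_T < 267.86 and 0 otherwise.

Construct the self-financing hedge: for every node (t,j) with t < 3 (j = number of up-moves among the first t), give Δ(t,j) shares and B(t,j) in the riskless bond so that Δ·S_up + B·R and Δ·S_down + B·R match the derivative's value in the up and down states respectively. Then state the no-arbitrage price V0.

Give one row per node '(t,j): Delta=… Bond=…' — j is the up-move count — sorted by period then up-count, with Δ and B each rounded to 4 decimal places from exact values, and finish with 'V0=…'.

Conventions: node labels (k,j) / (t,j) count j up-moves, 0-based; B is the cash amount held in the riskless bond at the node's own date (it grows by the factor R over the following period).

(0,0): Delta=-0.0867 Bond=30.1396
(1,0): Delta=0.0000 Bond=21.4335
(1,1): Delta=-0.1188 Bond=39.6255
(2,0): Delta=0.0000 Bond=23.1481
(2,1): Delta=0.0000 Bond=23.1481
(2,2): Delta=-0.1627 Bond=55.2984
V0=15.3165

The replicating-portfolio and risk-neutral prices coincide; use p* = (1.08−0.75)/(1.29−0.75) = 0.6111 for the latter.
Terminal payoffs: V(3,0)=25.0000, V(3,1)=25.0000, V(3,2)=25.0000, V(3,3)=0.0000
(2,0): S=96.1875. Δ = (V_up−V_dn)/(S_up−S_dn) = (25.0000−25.0000)/(124.0819−72.1406) = 0.0000. V = [p*·25.0000 + (1−p*)·25.0000]/1.08 = 23.1481. B = V − Δ·S = 23.1481.
(2,1): S=165.4425. Δ = (V_up−V_dn)/(S_up−S_dn) = (25.0000−25.0000)/(213.4208−124.0819) = 0.0000. V = [p*·25.0000 + (1−p*)·25.0000]/1.08 = 23.1481. B = V − Δ·S = 23.1481.
(2,2): S=284.5611. Δ = (V_up−V_dn)/(S_up−S_dn) = (0.0000−25.0000)/(367.0838−213.4208) = -0.1627. V = [p*·0.0000 + (1−p*)·25.0000]/1.08 = 9.0021. B = V − Δ·S = 55.2984.
(1,0): S=128.2500. Δ = (V_up−V_dn)/(S_up−S_dn) = (23.1481−23.1481)/(165.4425−96.1875) = 0.0000. V = [p*·23.1481 + (1−p*)·23.1481]/1.08 = 21.4335. B = V − Δ·S = 21.4335.
(1,1): S=220.5900. Δ = (V_up−V_dn)/(S_up−S_dn) = (9.0021−23.1481)/(284.5611−165.4425) = -0.1188. V = [p*·9.0021 + (1−p*)·23.1481]/1.08 = 13.4290. B = V − Δ·S = 39.6255.
(0,0): S=171.0000. Δ = (V_up−V_dn)/(S_up−S_dn) = (13.4290−21.4335)/(220.5900−128.2500) = -0.0867. V = [p*·13.4290 + (1−p*)·21.4335]/1.08 = 15.3165. B = V − Δ·S = 30.1396.
Sanity check at the root: Δ(0,0)·S0 + B(0,0) reproduces V0 = 15.3165.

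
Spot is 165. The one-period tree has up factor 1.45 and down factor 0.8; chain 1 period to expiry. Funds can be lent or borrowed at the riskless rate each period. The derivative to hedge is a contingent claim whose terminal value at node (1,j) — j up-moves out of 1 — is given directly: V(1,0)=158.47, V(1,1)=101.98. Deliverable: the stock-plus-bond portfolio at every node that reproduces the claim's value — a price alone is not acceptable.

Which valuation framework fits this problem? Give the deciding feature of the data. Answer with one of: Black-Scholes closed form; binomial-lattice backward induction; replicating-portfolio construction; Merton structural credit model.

Key observation: a price alone would not answer the question — the per-node share/bond construction on the spot-165, 1.45/0.8 tree is required, and only the replicating-portfolio method yields it.

framework: replicating-portfolio construction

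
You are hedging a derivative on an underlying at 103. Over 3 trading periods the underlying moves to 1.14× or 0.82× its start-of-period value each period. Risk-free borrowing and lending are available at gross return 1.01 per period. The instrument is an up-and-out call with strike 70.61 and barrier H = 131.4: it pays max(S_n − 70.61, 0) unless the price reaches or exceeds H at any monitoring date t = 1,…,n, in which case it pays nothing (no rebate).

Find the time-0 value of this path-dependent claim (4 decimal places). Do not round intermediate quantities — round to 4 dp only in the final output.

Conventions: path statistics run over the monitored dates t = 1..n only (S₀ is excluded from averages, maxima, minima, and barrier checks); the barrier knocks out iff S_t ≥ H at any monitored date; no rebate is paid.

price = 13.2660

No-arbitrage gives p* = (R−d)/(u−d) = 0.5938: enumerate every path, weight its payoff by its p*-probability, and discount by R^3.
Enumerate all 2^3 = 8 price paths (U = up ×1.14, D = down ×0.82); each path with k up-moves has probability p*^k·(1−p*)^(3−k).
DDD: M=84.4600, payoff=0.0000, prob=0.067047
UDD: M=117.4200, payoff=8.3432, prob=0.097992
DUD: M=96.2844, payoff=8.3432, prob=0.097992
UUD: M=133.8588, payoff=0.0000, prob=0.143219
DDU: M=84.4600, payoff=8.3432, prob=0.097992
UDU: M=117.4200, payoff=39.1542, prob=0.143219
DUU: M=109.7642, payoff=39.1542, prob=0.143219
UUU: M=152.5990, payoff=0.0000, prob=0.209320
Price = Σ prob·payoff / R^3 = 13.667956 / 1.030301 = 13.2660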